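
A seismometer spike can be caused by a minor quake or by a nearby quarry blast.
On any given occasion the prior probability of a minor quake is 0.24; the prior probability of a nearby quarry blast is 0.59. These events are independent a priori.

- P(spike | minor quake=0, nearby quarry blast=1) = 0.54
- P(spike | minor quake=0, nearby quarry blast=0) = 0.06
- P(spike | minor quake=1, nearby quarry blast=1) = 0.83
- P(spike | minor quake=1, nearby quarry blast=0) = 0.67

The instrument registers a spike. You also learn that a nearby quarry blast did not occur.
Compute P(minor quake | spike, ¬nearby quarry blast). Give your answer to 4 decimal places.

P(minor quake | spike, ¬nearby quarry blast) ≈ 0.7791

P(spike | ¬nearby quarry blast) = 0.06×0.76 + 0.67×0.24 = 0.045600 + 0.160800 = 0.206400
Restricting to configurations with minor quake present: 0.67×0.24 = 0.160800.
P(minor quake | spike, ¬nearby quarry blast) = 0.160800 / 0.206400 ≈ 0.7791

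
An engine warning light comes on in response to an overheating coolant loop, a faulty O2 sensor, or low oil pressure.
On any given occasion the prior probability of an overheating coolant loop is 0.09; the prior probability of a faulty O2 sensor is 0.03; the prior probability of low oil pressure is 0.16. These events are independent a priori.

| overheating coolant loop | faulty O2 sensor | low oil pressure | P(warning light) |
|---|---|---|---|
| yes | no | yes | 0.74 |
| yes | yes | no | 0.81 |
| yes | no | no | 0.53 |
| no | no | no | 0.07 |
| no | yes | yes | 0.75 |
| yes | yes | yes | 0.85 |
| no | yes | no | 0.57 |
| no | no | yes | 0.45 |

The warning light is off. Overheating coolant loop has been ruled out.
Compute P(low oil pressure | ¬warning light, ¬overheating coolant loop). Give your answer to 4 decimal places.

P(low oil pressure | ¬warning light, ¬overheating coolant loop) ≈ 0.1012

Numerator (weight on configurations with low oil pressure): 0.085360 + 0.001200 = 0.086560
The normalizing constant is 0.93×0.97×0.84 + 0.55×0.97×0.16 + 0.43×0.03×0.84 + 0.25×0.03×0.16 = 0.855160
Posterior = 0.086560 / 0.855160 ≈ 0.1012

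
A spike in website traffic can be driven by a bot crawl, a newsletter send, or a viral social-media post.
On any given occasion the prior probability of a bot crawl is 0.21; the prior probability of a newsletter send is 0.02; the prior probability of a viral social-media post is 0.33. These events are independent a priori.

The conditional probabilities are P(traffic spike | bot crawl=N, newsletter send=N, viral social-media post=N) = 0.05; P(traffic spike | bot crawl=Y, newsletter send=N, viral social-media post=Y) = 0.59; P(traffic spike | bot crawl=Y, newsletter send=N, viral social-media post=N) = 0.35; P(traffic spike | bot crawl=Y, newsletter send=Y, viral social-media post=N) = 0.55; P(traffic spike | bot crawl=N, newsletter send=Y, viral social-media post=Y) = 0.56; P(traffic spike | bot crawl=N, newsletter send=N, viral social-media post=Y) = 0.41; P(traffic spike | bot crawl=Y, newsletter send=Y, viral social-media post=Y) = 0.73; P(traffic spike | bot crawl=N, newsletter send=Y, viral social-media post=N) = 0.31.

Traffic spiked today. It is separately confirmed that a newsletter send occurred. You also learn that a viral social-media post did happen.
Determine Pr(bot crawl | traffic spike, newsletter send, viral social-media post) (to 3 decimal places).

P(traffic spike | newsletter send, viral social-media post) = 0.56×0.79 + 0.73×0.21 = 0.442400 + 0.153300 = 0.595700
The bot crawl-present share is 0.73×0.21 = 0.153300.
P(bot crawl | traffic spike, newsletter send, viral social-media post) = 0.153300 / 0.595700 ≈ 0.257

Pr(bot crawl | traffic spike, newsletter send, viral social-media post) ≈ 0.257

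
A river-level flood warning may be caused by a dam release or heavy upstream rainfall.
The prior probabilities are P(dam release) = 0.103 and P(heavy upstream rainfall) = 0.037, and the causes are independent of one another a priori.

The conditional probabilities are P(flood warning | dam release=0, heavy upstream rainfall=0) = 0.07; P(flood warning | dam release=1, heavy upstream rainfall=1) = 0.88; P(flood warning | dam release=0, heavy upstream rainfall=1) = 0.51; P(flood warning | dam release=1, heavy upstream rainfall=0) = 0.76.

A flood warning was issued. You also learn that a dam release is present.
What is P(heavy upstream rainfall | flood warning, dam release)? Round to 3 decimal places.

P(heavy upstream rainfall | flood warning, dam release) ≈ 0.043

Enumerate both values of heavy upstream rainfall and weight by the priors:
  P(flood warning | dam release) = 0.76*0.963 + 0.88*0.037
        = 0.731880 + 0.032560 = 0.764440
Configurations with heavy upstream rainfall contribute 0.032560, so
  P(heavy upstream rainfall | flood warning, dam release) = 0.032560 / 0.764440 ≈ 0.043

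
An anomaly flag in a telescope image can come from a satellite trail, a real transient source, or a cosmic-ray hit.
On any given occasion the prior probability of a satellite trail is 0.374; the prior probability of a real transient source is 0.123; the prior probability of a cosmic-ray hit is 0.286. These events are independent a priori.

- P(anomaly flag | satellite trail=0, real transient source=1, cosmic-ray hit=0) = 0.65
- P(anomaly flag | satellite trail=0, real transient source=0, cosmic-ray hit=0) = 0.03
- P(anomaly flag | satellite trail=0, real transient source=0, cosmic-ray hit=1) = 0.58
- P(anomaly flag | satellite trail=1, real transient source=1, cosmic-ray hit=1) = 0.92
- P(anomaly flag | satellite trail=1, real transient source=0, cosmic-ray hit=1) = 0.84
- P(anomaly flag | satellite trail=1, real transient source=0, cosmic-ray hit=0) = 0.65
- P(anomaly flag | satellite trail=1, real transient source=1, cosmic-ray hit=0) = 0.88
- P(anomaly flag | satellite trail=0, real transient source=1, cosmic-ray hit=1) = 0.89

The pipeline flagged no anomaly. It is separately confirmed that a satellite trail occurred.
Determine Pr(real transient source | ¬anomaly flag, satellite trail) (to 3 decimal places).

Pr(real transient source | ¬anomaly flag, satellite trail) ≈ 0.049

P(¬anomaly flag | satellite trail) = 0.35·0.877·0.714 + 0.16·0.877·0.286 + 0.12·0.123·0.714 + 0.08·0.123·0.286 = 0.219162 + 0.040132 + 0.010539 + 0.002814 = 0.272647
The real transient source-present share is 0.010539 + 0.002814 = 0.013353.
P(real transient source | ¬anomaly flag, satellite trail) = 0.013353 / 0.272647 ≈ 0.049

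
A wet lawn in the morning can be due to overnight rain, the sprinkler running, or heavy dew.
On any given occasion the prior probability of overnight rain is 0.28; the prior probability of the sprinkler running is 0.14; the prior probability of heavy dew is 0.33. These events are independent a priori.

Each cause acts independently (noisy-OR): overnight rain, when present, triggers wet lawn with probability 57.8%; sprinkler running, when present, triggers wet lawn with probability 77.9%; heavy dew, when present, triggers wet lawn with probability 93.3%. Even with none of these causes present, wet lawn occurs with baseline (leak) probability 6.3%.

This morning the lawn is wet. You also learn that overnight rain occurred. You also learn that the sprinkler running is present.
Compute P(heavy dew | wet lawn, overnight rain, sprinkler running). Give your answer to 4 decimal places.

Under noisy-OR, P(wet lawn | causes) = 1 − (1−0.063)·∏(1−qᵢ) over the active causes.
P(wet lawn | overnight rain, sprinkler running) = 0.912614*0.67 + 0.994145*0.33 = 0.611451 + 0.328068 = 0.939519
The heavy dew-present share is 0.994145*0.33 = 0.328068.
So P(heavy dew | wet lawn, overnight rain, sprinkler running) = 0.328068/0.939519 ≈ 0.3492.

P(heavy dew | wet lawn, overnight rain, sprinkler running) ≈ 0.3492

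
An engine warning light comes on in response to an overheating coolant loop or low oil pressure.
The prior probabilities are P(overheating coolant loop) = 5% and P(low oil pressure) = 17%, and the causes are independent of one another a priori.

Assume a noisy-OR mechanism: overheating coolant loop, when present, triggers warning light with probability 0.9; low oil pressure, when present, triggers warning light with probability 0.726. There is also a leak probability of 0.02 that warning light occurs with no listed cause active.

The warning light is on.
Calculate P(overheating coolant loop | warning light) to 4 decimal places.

P(overheating coolant loop | warning light) ≈ 0.2545

Under noisy-OR, P(warning light | causes) = 1 − (1−0.02)·∏(1−qᵢ) over the active causes.
P(warning light) = 0.02*0.95*0.83 + 0.73148*0.95*0.17 + 0.902*0.05*0.83 + 0.973148*0.05*0.17 = 0.015770 + 0.118134 + 0.037433 + 0.008272 = 0.179609
The overheating coolant loop-present share is 0.037433 + 0.008272 = 0.045705.
So P(overheating coolant loop | warning light) = 0.045705/0.179609 ≈ 0.2545.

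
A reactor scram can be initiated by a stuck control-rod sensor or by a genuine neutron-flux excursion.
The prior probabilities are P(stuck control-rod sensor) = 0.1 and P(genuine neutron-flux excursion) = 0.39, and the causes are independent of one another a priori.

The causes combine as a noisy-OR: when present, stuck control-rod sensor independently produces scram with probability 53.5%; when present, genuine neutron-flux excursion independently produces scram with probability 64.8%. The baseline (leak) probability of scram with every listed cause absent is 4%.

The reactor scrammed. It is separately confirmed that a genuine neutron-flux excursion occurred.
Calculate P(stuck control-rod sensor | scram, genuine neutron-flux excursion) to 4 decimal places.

Under noisy-OR, P(scram | causes) = 1 − (1−0.04)·∏(1−qᵢ) over the active causes.
P(scram | genuine neutron-flux excursion) = 0.66208*0.9 + 0.842867*0.1 = 0.595872 + 0.084287 = 0.680159
Of this, 0.084287 comes from 0.842867*0.1 (the stuck control-rod sensor=true cases).
Hence the posterior is 0.084287/0.680159 ≈ 0.1239.

P(stuck control-rod sensor | scram, genuine neutron-flux excursion) ≈ 0.1239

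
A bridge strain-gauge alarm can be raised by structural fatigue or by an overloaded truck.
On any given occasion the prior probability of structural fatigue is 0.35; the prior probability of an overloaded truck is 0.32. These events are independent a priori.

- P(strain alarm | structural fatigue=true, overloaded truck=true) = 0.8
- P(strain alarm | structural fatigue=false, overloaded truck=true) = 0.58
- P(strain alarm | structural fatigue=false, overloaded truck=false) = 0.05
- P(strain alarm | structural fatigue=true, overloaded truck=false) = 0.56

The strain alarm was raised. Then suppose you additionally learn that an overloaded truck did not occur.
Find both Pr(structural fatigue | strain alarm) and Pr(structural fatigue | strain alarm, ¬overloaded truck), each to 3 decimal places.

Pr(structural fatigue | strain alarm) ≈ 0.610; Pr(structural fatigue | strain alarm, ¬overloaded truck) ≈ 0.858

P(strain alarm) = 0.05×0.65×0.68 + 0.58×0.65×0.32 + 0.56×0.35×0.68 + 0.8×0.35×0.32 = 0.022100 + 0.120640 + 0.133280 + 0.089600 = 0.365620
Of this, 0.222880 comes from 0.133280 + 0.089600 (the structural fatigue=true cases).
So P(structural fatigue | strain alarm) = 0.222880/0.365620 ≈ 0.610.

With the extra evidence:
P(strain alarm | ¬overloaded truck) = 0.05·0.65 + 0.56·0.35 = 0.032500 + 0.196000 = 0.228500
Of this, 0.196000 comes from 0.56·0.35 (the structural fatigue=true cases).
Hence the posterior is 0.196000/0.228500 ≈ 0.858.
Ruling out overloaded truck raises the posterior on structural fatigue — the flip side of explaining away.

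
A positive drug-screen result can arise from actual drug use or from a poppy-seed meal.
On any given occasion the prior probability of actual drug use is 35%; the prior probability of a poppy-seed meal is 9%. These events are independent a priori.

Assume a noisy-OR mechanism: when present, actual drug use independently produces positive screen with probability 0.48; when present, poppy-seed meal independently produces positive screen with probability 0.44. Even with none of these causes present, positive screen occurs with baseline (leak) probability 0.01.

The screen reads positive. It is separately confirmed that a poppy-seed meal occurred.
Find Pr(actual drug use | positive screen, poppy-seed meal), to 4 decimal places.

Under noisy-OR, P(positive screen | causes) = 1 − (1−0.01)·∏(1−qᵢ) over the active causes.
Enumerate both values of actual drug use and weight by the priors:
  P(positive screen | poppy-seed meal) = 0.4456×0.65 + 0.711712×0.35
        = 0.289640 + 0.249099 = 0.538739
Configurations with actual drug use contribute 0.249099, so
  P(actual drug use | positive screen, poppy-seed meal) = 0.249099 / 0.538739 ≈ 0.4624

Pr(actual drug use | positive screen, poppy-seed meal) ≈ 0.4624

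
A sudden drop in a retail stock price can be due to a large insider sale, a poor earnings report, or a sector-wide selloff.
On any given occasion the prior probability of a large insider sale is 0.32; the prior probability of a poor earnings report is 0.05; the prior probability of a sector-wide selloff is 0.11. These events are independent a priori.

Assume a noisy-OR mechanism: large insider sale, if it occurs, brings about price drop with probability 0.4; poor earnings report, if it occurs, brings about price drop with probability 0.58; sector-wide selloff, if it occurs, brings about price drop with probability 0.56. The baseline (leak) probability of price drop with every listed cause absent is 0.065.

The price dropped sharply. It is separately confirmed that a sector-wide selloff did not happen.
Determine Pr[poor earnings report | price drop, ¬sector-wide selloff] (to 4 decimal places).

Pr[poor earnings report | price drop, ¬sector-wide selloff] ≈ 0.1578

Under noisy-OR, P(price drop | causes) = 1 − (1−0.065)·∏(1−qᵢ) over the active causes.
P(price drop | ¬sector-wide selloff) = 0.065×0.68×0.95 + 0.6073×0.68×0.05 + 0.439×0.32×0.95 + 0.76438×0.32×0.05 = 0.041990 + 0.020648 + 0.133456 + 0.012230 = 0.208324
Of this, 0.032878 comes from 0.020648 + 0.012230 (the poor earnings report=true cases).
P(poor earnings report | price drop, ¬sector-wide selloff) = 0.032878 / 0.208324 ≈ 0.1578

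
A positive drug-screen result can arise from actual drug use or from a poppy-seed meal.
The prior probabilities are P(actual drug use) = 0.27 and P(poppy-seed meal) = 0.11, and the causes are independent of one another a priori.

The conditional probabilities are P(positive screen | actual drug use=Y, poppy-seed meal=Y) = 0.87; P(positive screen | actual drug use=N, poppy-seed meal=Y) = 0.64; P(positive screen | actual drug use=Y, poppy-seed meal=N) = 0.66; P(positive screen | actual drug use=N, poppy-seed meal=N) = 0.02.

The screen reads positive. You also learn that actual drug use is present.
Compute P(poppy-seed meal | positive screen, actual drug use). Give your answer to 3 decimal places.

P(poppy-seed meal | positive screen, actual drug use) ≈ 0.140

P(positive screen | actual drug use) = 0.66*0.89 + 0.87*0.11 = 0.587400 + 0.095700 = 0.683100
Of this, 0.095700 comes from 0.87*0.11 (the poppy-seed meal=true cases).
So P(poppy-seed meal | positive screen, actual drug use) = 0.095700/0.683100 ≈ 0.140.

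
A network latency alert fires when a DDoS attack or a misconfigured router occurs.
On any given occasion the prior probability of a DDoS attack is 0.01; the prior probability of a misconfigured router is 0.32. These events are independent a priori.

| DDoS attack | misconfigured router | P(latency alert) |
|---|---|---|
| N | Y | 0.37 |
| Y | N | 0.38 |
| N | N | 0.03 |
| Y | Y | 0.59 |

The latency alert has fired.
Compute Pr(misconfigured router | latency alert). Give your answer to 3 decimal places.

Pr(misconfigured router | latency alert) ≈ 0.839

P(latency alert) = 0.03·0.99·0.68 + 0.37·0.99·0.32 + 0.38·0.01·0.68 + 0.59·0.01·0.32 = 0.020196 + 0.117216 + 0.002584 + 0.001888 = 0.141884
Restricting to configurations with misconfigured router present: 0.117216 + 0.001888 = 0.119104.
P(misconfigured router | latency alert) = 0.119104 / 0.141884 ≈ 0.839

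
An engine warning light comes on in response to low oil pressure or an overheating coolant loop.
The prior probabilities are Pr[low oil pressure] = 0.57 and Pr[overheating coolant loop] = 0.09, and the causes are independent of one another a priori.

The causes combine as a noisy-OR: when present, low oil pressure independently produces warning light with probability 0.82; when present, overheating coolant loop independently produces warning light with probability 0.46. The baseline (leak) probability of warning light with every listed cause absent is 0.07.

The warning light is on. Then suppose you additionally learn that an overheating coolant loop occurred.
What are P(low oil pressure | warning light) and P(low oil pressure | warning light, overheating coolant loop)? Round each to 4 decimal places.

P(low oil pressure | warning light) ≈ 0.9112; P(low oil pressure | warning light, overheating coolant loop) ≈ 0.7078

Under noisy-OR, P(warning light | causes) = 1 − (1−0.07)·∏(1−qᵢ) over the active causes.
Enumerate the 4 (low oil pressure, overheating coolant loop) configurations and weight by the priors:
  P(warning light) = 0.07×0.43×0.91 + 0.4978×0.43×0.09 + 0.8326×0.57×0.91 + 0.909604×0.57×0.09
        = 0.027391 + 0.019265 + 0.431870 + 0.046663 = 0.525189
Configurations with low oil pressure contribute 0.478533, so
  P(low oil pressure | warning light) = 0.478533 / 0.525189 ≈ 0.9112

Now also conditioning on overheating coolant loop=true:
Numerator (weight on configurations with low oil pressure): 0.909604·0.57 = 0.518474
The normalizing constant is 0.4978·0.43 + 0.909604·0.57 = 0.732528
Posterior = 0.518474 / 0.732528 ≈ 0.7078
Conditioning on overheating coolant loop lowers the posterior on low oil pressure: the classic explaining-away effect in a common-effect structure.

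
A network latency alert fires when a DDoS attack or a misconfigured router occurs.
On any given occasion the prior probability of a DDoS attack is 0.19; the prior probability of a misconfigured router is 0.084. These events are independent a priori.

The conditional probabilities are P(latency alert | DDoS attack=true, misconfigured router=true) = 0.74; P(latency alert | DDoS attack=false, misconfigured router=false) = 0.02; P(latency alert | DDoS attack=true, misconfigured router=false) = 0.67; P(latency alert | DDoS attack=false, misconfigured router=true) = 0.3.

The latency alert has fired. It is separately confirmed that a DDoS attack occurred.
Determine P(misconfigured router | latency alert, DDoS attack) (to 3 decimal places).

P(misconfigured router | latency alert, DDoS attack) ≈ 0.092

P(latency alert | DDoS attack) = 0.67·0.916 + 0.74·0.084 = 0.613720 + 0.062160 = 0.675880
The misconfigured router-present share is 0.74·0.084 = 0.062160.
Hence the posterior is 0.062160/0.675880 ≈ 0.092.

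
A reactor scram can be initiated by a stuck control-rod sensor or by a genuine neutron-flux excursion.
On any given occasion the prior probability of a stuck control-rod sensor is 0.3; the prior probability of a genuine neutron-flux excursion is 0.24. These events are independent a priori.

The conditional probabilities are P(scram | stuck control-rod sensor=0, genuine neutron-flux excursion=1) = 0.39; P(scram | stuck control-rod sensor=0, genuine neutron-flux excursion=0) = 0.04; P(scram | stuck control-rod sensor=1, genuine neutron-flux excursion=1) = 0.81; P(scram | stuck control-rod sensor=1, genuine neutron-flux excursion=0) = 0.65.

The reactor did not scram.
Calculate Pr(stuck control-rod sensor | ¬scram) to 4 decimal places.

Numerator (weight on configurations with stuck control-rod sensor): 0.079800 + 0.013680 = 0.093480
The normalizing constant is 0.96*0.7*0.76 + 0.61*0.7*0.24 + 0.35*0.3*0.76 + 0.19*0.3*0.24 = 0.706680
Posterior = 0.093480 / 0.706680 ≈ 0.1323

Pr(stuck control-rod sensor | ¬scram) ≈ 0.1323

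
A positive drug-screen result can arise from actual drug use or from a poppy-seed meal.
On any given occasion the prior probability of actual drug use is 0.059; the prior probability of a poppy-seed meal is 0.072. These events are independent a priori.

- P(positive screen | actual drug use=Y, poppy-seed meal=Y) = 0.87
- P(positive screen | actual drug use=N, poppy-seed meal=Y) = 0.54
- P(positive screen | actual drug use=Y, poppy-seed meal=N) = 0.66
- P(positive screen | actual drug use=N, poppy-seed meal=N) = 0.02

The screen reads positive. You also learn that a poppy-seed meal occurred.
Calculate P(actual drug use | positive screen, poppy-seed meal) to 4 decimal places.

P(actual drug use | positive screen, poppy-seed meal) ≈ 0.0917

Enumerate both values of actual drug use and weight by the priors:
  P(positive screen | poppy-seed meal) = 0.54×0.941 + 0.87×0.059
        = 0.508140 + 0.051330 = 0.559470
Configurations with actual drug use contribute 0.051330, so
  P(actual drug use | positive screen, poppy-seed meal) = 0.051330 / 0.559470 ≈ 0.0917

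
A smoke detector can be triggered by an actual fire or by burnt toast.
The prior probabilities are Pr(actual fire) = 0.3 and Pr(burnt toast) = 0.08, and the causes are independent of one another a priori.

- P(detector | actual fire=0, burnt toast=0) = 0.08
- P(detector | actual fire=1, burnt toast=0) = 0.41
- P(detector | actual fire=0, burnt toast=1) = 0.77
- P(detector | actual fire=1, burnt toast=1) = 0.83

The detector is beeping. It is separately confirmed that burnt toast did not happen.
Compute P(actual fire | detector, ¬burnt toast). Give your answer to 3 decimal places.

P(detector | ¬burnt toast) = 0.08×0.7 + 0.41×0.3 = 0.056000 + 0.123000 = 0.179000
Restricting to configurations with actual fire present: 0.41×0.3 = 0.123000.
Hence the posterior is 0.123000/0.179000 ≈ 0.687.

P(actual fire | detector, ¬burnt toast) ≈ 0.687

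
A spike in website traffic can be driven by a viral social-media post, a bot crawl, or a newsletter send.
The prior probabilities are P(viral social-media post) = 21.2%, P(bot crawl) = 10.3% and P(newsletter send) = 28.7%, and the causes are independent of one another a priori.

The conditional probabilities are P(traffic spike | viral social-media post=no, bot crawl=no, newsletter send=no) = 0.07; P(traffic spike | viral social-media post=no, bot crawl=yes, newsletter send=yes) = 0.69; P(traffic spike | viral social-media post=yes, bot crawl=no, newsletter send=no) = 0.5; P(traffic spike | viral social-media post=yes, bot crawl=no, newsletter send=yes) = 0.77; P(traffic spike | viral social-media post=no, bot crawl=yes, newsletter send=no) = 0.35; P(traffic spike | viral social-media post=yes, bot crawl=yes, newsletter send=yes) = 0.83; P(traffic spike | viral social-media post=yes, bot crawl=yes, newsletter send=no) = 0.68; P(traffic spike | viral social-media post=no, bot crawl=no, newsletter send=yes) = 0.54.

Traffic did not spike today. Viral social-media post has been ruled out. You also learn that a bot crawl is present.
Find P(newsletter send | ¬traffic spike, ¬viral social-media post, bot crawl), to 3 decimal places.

P(newsletter send | ¬traffic spike, ¬viral social-media post, bot crawl) ≈ 0.161

Sum P(¬traffic spike|·) weighted by the priors over both values of newsletter send:
  P(¬traffic spike | ¬viral social-media post, bot crawl) = 0.65*0.713 + 0.31*0.287
        = 0.463450 + 0.088970 = 0.552420
Configurations with newsletter send contribute 0.088970, so
  P(newsletter send | ¬traffic spike, ¬viral social-media post, bot crawl) = 0.088970 / 0.552420 ≈ 0.161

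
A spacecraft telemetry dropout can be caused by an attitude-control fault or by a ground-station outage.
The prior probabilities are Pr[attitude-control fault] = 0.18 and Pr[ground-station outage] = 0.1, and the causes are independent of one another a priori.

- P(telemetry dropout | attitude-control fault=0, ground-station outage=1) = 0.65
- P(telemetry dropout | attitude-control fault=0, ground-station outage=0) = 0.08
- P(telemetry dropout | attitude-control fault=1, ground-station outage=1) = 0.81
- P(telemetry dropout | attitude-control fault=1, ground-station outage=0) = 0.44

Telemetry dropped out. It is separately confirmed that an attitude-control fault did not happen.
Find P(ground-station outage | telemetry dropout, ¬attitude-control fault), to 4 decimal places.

P(ground-station outage | telemetry dropout, ¬attitude-control fault) ≈ 0.4745

By total probability over both values of ground-station outage:
  P(telemetry dropout | ¬attitude-control fault) = 0.08·0.9 + 0.65·0.1
        = 0.072000 + 0.065000 = 0.137000
Configurations with ground-station outage contribute 0.065000, so
  P(ground-station outage | telemetry dropout, ¬attitude-control fault) = 0.065000 / 0.137000 ≈ 0.4745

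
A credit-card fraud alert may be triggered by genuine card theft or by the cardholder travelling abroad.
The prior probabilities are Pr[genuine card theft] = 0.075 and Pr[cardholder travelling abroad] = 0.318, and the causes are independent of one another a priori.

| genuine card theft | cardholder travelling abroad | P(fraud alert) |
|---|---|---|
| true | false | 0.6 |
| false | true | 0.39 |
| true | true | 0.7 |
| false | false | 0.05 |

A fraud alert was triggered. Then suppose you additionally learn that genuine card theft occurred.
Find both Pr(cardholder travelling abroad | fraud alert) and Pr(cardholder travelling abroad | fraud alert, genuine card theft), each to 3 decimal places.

P(fraud alert) = 0.05·0.925·0.682 + 0.39·0.925·0.318 + 0.6·0.075·0.682 + 0.7·0.075·0.318 = 0.031543 + 0.114719 + 0.030690 + 0.016695 = 0.193647
Of this, 0.131414 comes from 0.114719 + 0.016695 (the cardholder travelling abroad=true cases).
So P(cardholder travelling abroad | fraud alert) = 0.131414/0.193647 ≈ 0.679.

With the extra evidence:
Numerator (weight on configurations with cardholder travelling abroad): 0.7·0.318 = 0.222600
The normalizing constant is 0.6·0.682 + 0.7·0.318 = 0.631800
P(cardholder travelling abroad | fraud alert, genuine card theft) = 0.222600/0.631800 ≈ 0.352

Pr(cardholder travelling abroad | fraud alert) ≈ 0.679; Pr(cardholder travelling abroad | fraud alert, genuine card theft) ≈ 0.352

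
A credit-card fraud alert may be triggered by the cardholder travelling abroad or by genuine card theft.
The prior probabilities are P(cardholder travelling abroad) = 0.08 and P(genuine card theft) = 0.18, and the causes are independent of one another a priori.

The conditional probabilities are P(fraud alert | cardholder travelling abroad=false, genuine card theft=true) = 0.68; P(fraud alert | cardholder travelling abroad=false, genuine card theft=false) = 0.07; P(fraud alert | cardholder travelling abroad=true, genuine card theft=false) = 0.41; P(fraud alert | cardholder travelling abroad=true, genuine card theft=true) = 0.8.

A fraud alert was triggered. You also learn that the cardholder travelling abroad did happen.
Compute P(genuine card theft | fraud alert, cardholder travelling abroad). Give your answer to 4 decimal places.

P(fraud alert | cardholder travelling abroad) = 0.41*0.82 + 0.8*0.18 = 0.336200 + 0.144000 = 0.480200
Restricting to configurations with genuine card theft present: 0.8*0.18 = 0.144000.
P(genuine card theft | fraud alert, cardholder travelling abroad) = 0.144000 / 0.480200 ≈ 0.2999

P(genuine card theft | fraud alert, cardholder travelling abroad) ≈ 0.2999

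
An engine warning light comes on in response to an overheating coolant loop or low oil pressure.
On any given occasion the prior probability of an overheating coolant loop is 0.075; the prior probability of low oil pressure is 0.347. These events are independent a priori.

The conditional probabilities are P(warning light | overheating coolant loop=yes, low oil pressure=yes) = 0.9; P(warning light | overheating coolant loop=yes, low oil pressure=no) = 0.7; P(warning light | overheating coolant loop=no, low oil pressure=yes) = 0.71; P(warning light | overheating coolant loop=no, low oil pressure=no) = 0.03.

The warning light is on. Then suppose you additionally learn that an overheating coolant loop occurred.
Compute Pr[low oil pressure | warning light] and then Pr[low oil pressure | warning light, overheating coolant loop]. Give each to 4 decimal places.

P(warning light) = 0.03×0.925×0.653 + 0.71×0.925×0.347 + 0.7×0.075×0.653 + 0.9×0.075×0.347 = 0.018121 + 0.227892 + 0.034283 + 0.023422 = 0.303718
Of this, 0.251314 comes from 0.227892 + 0.023422 (the low oil pressure=true cases).
Hence the posterior is 0.251314/0.303718 ≈ 0.8275.

Now also conditioning on overheating coolant loop=true:
Weight on low oil pressure=true, given the evidence: 0.9*0.347 = 0.312300
Denominator P(warning light | overheating coolant loop): 0.7*0.653 + 0.9*0.347 = 0.769400
P(low oil pressure | warning light, overheating coolant loop) = 0.312300/0.769400 ≈ 0.4059
This is intercausal reasoning (explaining away): once overheating coolant loop accounts for the warning light, low oil pressure becomes less likely.

Pr[low oil pressure | warning light] ≈ 0.8275; Pr[low oil pressure | warning light, overheating coolant loop] ≈ 0.4059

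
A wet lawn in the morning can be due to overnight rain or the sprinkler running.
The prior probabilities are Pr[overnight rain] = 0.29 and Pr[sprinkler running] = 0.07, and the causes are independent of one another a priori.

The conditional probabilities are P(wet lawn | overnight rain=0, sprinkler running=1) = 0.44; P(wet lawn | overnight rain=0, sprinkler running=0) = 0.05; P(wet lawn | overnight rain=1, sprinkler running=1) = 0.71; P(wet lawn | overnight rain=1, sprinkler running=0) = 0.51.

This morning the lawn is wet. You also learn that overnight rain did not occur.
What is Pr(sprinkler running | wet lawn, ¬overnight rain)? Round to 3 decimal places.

Enumerate both values of sprinkler running and weight by the priors:
  P(wet lawn | ¬overnight rain) = 0.05×0.93 + 0.44×0.07
        = 0.046500 + 0.030800 = 0.077300
The terms with sprinkler running present sum to 0.030800, so
  P(sprinkler running | wet lawn, ¬overnight rain) = 0.030800 / 0.077300 ≈ 0.398

Pr(sprinkler running | wet lawn, ¬overnight rain) ≈ 0.398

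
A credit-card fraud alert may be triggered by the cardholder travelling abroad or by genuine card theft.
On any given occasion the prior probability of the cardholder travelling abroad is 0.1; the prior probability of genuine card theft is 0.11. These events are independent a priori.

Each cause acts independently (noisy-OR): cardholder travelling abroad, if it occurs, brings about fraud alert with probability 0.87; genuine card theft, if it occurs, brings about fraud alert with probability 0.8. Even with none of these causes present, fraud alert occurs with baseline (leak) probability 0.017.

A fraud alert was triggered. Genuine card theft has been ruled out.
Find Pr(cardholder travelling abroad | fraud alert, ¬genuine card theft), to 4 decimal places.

Under noisy-OR, P(fraud alert | causes) = 1 − (1−0.017)·∏(1−qᵢ) over the active causes.
P(fraud alert | ¬genuine card theft) = 0.017*0.9 + 0.87221*0.1 = 0.015300 + 0.087221 = 0.102521
Of this, 0.087221 comes from 0.87221*0.1 (the cardholder travelling abroad=true cases).
P(cardholder travelling abroad | fraud alert, ¬genuine card theft) = 0.087221 / 0.102521 ≈ 0.8508

Pr(cardholder travelling abroad | fraud alert, ¬genuine card theft) ≈ 0.8508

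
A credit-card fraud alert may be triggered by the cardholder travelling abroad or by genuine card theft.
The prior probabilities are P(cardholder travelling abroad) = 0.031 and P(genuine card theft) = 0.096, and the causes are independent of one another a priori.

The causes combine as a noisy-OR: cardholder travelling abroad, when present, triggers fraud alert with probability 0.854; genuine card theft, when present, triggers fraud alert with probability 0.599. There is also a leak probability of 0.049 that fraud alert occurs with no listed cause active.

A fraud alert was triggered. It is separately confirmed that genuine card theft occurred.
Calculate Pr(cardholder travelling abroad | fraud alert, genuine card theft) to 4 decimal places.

Pr(cardholder travelling abroad | fraud alert, genuine card theft) ≈ 0.0466

Under noisy-OR, P(fraud alert | causes) = 1 − (1−0.049)·∏(1−qᵢ) over the active causes.
By total probability over both values of cardholder travelling abroad:
  P(fraud alert | genuine card theft) = 0.618649×0.969 + 0.944323×0.031
        = 0.599471 + 0.029274 = 0.628745
Configurations with cardholder travelling abroad contribute 0.029274, so
  P(cardholder travelling abroad | fraud alert, genuine card theft) = 0.029274 / 0.628745 ≈ 0.0466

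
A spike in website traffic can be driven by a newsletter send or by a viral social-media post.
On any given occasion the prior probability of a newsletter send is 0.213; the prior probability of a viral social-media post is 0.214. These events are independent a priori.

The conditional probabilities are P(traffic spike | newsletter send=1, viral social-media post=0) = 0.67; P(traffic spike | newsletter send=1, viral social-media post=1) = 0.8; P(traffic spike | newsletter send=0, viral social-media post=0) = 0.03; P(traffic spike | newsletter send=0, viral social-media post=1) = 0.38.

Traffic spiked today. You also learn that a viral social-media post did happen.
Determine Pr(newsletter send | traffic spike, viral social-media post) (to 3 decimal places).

Pr(newsletter send | traffic spike, viral social-media post) ≈ 0.363

Weight on newsletter send=true, given the evidence: 0.8·0.213 = 0.170400
Denominator P(traffic spike | viral social-media post): 0.38·0.787 + 0.8·0.213 = 0.469460
Posterior = 0.170400 / 0.469460 ≈ 0.363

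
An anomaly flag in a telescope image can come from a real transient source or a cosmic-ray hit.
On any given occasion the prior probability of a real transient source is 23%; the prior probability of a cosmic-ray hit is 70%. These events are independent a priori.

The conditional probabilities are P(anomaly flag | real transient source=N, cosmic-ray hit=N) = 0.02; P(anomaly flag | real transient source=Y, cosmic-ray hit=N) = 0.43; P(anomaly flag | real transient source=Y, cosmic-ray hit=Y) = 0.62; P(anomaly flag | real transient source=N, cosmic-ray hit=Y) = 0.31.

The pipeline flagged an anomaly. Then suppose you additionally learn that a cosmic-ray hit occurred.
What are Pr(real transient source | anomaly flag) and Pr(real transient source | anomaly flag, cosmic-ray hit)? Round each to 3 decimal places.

Sum P(anomaly flag|·) weighted by the priors over the 4 (real transient source, cosmic-ray hit) configurations:
  P(anomaly flag) = 0.02×0.77×0.3 + 0.31×0.77×0.7 + 0.43×0.23×0.3 + 0.62×0.23×0.7
        = 0.004620 + 0.167090 + 0.029670 + 0.099820 = 0.301200
Configurations with real transient source contribute 0.129490, so
  P(real transient source | anomaly flag) = 0.129490 / 0.301200 ≈ 0.430

Now condition on the additional information:
By total probability over both values of real transient source:
  P(anomaly flag | cosmic-ray hit) = 0.31·0.77 + 0.62·0.23
        = 0.238700 + 0.142600 = 0.381300
The terms with real transient source present sum to 0.142600, so
  P(real transient source | anomaly flag, cosmic-ray hit) = 0.142600 / 0.381300 ≈ 0.374
Conditioning on cosmic-ray hit lowers the posterior on real transient source: the classic explaining-away effect in a common-effect structure.

Pr(real transient source | anomaly flag) ≈ 0.430; Pr(real transient source | anomaly flag, cosmic-ray hit) ≈ 0.374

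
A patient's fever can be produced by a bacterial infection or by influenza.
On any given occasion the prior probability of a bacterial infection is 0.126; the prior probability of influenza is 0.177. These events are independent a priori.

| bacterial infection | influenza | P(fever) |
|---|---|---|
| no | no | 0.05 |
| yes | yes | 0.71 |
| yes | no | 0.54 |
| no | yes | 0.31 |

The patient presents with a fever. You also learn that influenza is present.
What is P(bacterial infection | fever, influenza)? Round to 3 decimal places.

By total probability over both values of bacterial infection:
  P(fever | influenza) = 0.31*0.874 + 0.71*0.126
        = 0.270940 + 0.089460 = 0.360400
Configurations with bacterial infection contribute 0.089460, so
  P(bacterial infection | fever, influenza) = 0.089460 / 0.360400 ≈ 0.248

P(bacterial infection | fever, influenza) ≈ 0.248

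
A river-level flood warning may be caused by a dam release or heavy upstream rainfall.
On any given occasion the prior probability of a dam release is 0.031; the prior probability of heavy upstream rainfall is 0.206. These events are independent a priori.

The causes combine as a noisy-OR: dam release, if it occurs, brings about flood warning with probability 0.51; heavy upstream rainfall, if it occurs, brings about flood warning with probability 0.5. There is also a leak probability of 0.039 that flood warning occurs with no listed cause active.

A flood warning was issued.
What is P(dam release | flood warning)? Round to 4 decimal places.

P(dam release | flood warning) ≈ 0.1181

Under noisy-OR, P(flood warning | causes) = 1 − (1−0.039)·∏(1−qᵢ) over the active causes.
By total probability over the 4 (dam release, heavy upstream rainfall) configurations:
  P(flood warning) = 0.039×0.969×0.794 + 0.5195×0.969×0.206 + 0.52911×0.031×0.794 + 0.764555×0.031×0.206
        = 0.030006 + 0.103699 + 0.013024 + 0.004882 = 0.151611
The terms with dam release present sum to 0.017906, so
  P(dam release | flood warning) = 0.017906 / 0.151611 ≈ 0.1181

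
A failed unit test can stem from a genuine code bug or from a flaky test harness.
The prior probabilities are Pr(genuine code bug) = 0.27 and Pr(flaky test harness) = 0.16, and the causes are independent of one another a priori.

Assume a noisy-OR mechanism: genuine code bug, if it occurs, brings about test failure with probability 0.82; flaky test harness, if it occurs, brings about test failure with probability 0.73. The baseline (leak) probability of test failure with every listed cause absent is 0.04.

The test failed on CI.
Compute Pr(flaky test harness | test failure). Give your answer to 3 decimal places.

Pr(flaky test harness | test failure) ≈ 0.376

Under noisy-OR, P(test failure | causes) = 1 − (1−0.04)·∏(1−qᵢ) over the active causes.
By total probability over the 4 (genuine code bug, flaky test harness) configurations:
  P(test failure) = 0.04×0.73×0.84 + 0.7408×0.73×0.16 + 0.8272×0.27×0.84 + 0.953344×0.27×0.16
        = 0.024528 + 0.086525 + 0.187609 + 0.041184 = 0.339846
Configurations with flaky test harness contribute 0.127709, so
  P(flaky test harness | test failure) = 0.127709 / 0.339846 ≈ 0.376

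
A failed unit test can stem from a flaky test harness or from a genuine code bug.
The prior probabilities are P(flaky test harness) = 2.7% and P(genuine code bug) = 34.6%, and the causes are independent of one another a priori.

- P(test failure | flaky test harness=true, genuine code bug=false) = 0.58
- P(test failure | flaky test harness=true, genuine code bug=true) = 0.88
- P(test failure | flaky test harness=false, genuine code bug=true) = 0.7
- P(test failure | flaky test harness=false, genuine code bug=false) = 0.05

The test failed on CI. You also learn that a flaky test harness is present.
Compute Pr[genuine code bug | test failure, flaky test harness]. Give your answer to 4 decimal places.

For the numerator, keep only genuine code bug=true terms: 0.88*0.346 = 0.304480
Normalizer over all consistent configurations: 0.58*0.654 + 0.88*0.346 = 0.683800
Posterior = 0.304480 / 0.683800 ≈ 0.4453

Pr[genuine code bug | test failure, flaky test harness] ≈ 0.4453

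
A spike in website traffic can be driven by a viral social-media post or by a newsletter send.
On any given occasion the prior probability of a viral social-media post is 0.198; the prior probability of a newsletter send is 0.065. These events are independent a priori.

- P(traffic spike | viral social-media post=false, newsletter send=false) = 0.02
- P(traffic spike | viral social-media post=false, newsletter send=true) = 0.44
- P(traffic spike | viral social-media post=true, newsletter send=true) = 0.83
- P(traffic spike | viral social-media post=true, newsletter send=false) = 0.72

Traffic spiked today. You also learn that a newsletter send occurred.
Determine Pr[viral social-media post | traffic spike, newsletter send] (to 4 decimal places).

Weight on viral social-media post=true, given the evidence: 0.83·0.198 = 0.164340
Normalizer over all consistent configurations: 0.44·0.802 + 0.83·0.198 = 0.517220
Posterior = 0.164340 / 0.517220 ≈ 0.3177

Pr[viral social-media post | traffic spike, newsletter send] ≈ 0.3177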